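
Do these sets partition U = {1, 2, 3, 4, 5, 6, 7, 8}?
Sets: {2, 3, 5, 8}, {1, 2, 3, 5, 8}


A partition requires: (1) non-empty parts, (2) pairwise disjoint, (3) union = U
Parts: {2, 3, 5, 8}, {1, 2, 3, 5, 8}
Union of parts: {1, 2, 3, 5, 8}
U = {1, 2, 3, 4, 5, 6, 7, 8}
All non-empty? True
Pairwise disjoint? False
Covers U? False

No, not a valid partition


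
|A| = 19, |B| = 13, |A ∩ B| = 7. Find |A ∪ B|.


|A ∪ B| = |A| + |B| - |A ∩ B|
= 19 + 13 - 7
= 25

|A ∪ B| = 25


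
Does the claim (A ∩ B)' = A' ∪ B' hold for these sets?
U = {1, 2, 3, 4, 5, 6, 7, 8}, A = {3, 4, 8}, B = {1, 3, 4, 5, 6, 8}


LHS: A ∩ B = {3, 4, 8}
(A ∩ B)' = U \ (A ∩ B) = {1, 2, 5, 6, 7}
A' = {1, 2, 5, 6, 7}, B' = {2, 7}
Claimed RHS: A' ∪ B' = {1, 2, 5, 6, 7}
Identity is VALID: LHS = RHS = {1, 2, 5, 6, 7} ✓

Identity is valid. (A ∩ B)' = A' ∪ B' = {1, 2, 5, 6, 7}


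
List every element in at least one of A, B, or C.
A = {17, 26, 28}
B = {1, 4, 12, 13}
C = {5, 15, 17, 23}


A ∪ B = {1, 4, 12, 13, 17, 26, 28}
(A ∪ B) ∪ C = {1, 4, 5, 12, 13, 15, 17, 23, 26, 28}

A ∪ B ∪ C = {1, 4, 5, 12, 13, 15, 17, 23, 26, 28}


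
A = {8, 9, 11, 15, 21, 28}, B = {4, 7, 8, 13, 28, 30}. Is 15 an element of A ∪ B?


A = {8, 9, 11, 15, 21, 28}, B = {4, 7, 8, 13, 28, 30}
A ∪ B = all elements in A or B
A ∪ B = {4, 7, 8, 9, 11, 13, 15, 21, 28, 30}
Checking if 15 ∈ A ∪ B
15 is in A ∪ B → True

15 ∈ A ∪ B


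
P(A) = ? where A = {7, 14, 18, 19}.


|A| = 4, so |P(A)| = 2^4 = 16
Enumerate subsets by cardinality (0 to 4):
∅, {7}, {14}, {18}, {19}, {7, 14}, {7, 18}, {7, 19}, {14, 18}, {14, 19}, {18, 19}, {7, 14, 18}, {7, 14, 19}, {7, 18, 19}, {14, 18, 19}, {7, 14, 18, 19}

P(A) has 16 subsets: ∅, {7}, {14}, {18}, {19}, {7, 14}, {7, 18}, {7, 19}, {14, 18}, {14, 19}, {18, 19}, {7, 14, 18}, {7, 14, 19}, {7, 18, 19}, {14, 18, 19}, {7, 14, 18, 19}


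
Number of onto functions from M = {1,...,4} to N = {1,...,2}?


n = |M| = 4, k = |N| = 2. Surjections via inclusion-exclusion:
S(n,k) = Σ(-1)^i × C(k,i) × (k-i)^n, i=0 to k
i=0: (-1)^0×C(2,0)×2^4 = 16
i=1: (-1)^1×C(2,1)×1^4 = -2
i=2: (-1)^2×C(2,2)×0^4 = 0
Total = 14

Number of surjections = 14


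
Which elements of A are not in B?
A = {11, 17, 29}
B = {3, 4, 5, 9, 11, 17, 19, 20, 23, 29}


A \ B = elements in A but not in B
A = {11, 17, 29}
B = {3, 4, 5, 9, 11, 17, 19, 20, 23, 29}
Remove from A any elements in B
A \ B = ∅

A \ B = ∅


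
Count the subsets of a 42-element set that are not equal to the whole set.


Total subsets = 2^n = 2^42 = 4398046511104
Proper subsets exclude the set itself: 2^n - 1
= 4398046511104 - 1
= 4398046511103

Number of proper subsets = 4398046511103


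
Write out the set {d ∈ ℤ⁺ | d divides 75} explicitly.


Checking each candidate:
Condition: positive divisors of 75
Result = {1, 3, 5, 15, 25, 75}

{1, 3, 5, 15, 25, 75}


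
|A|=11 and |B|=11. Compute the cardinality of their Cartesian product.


|A × B| = |A| × |B|
= 11 × 11
= 121

|A × B| = 121


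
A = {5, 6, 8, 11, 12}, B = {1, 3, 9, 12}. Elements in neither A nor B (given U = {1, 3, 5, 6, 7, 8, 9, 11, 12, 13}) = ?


A = {5, 6, 8, 11, 12}
B = {1, 3, 9, 12}
Region: in neither A nor B (given U = {1, 3, 5, 6, 7, 8, 9, 11, 12, 13})
Elements: {7, 13}

Elements in neither A nor B (given U = {1, 3, 5, 6, 7, 8, 9, 11, 12, 13}): {7, 13}


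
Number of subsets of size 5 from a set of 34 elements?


C(n,k) = n! / (k!(n-k)!)
C(34,5) = 34! / (5!29!)
= 278256

C(34,5) = 278256


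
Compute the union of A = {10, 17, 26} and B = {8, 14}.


A ∪ B = all elements in A or B (or both)
A = {10, 17, 26}
B = {8, 14}
A ∪ B = {8, 10, 14, 17, 26}

A ∪ B = {8, 10, 14, 17, 26}


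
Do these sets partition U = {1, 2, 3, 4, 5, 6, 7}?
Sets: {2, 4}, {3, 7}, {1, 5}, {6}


A partition requires: (1) non-empty parts, (2) pairwise disjoint, (3) union = U
Parts: {2, 4}, {3, 7}, {1, 5}, {6}
Union of parts: {1, 2, 3, 4, 5, 6, 7}
U = {1, 2, 3, 4, 5, 6, 7}
All non-empty? True
Pairwise disjoint? True
Covers U? True

Yes, valid partition


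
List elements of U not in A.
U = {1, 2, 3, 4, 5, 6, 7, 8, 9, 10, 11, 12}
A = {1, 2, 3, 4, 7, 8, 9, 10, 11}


Aᶜ = U \ A = elements in U but not in A
U = {1, 2, 3, 4, 5, 6, 7, 8, 9, 10, 11, 12}
A = {1, 2, 3, 4, 7, 8, 9, 10, 11}
Aᶜ = {5, 6, 12}

Aᶜ = {5, 6, 12}


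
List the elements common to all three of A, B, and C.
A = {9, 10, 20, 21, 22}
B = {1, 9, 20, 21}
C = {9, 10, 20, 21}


A ∩ B = {9, 20, 21}
(A ∩ B) ∩ C = {9, 20, 21}

A ∩ B ∩ C = {9, 20, 21}


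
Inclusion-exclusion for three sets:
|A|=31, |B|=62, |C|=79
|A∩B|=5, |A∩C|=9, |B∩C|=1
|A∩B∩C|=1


|A∪B∪C| = |A|+|B|+|C| - |A∩B|-|A∩C|-|B∩C| + |A∩B∩C|
= 31+62+79 - 5-9-1 + 1
= 172 - 15 + 1
= 158

|A ∪ B ∪ C| = 158


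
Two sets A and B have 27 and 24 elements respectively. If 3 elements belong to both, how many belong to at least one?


|A ∪ B| = |A| + |B| - |A ∩ B|
= 27 + 24 - 3
= 48

|A ∪ B| = 48


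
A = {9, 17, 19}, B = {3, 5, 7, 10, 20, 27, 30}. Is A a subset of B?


A ⊆ B means every element of A is in B.
Elements in A not in B: {9, 17, 19}
So A ⊄ B.

No, A ⊄ B


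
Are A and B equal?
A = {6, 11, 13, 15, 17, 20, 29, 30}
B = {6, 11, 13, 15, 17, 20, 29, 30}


Two sets are equal iff they have exactly the same elements.
A = {6, 11, 13, 15, 17, 20, 29, 30}
B = {6, 11, 13, 15, 17, 20, 29, 30}
Same elements → A = B

Yes, A = B


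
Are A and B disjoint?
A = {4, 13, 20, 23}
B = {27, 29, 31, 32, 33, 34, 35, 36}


Disjoint means A ∩ B = ∅.
A ∩ B = ∅
A ∩ B = ∅, so A and B are disjoint.

Yes, A and B are disjoint


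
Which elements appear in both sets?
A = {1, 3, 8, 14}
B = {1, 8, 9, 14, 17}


A ∩ B = elements in both A and B
A = {1, 3, 8, 14}
B = {1, 8, 9, 14, 17}
A ∩ B = {1, 8, 14}

A ∩ B = {1, 8, 14}


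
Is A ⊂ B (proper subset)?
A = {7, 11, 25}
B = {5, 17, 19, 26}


A ⊂ B requires: A ⊆ B AND A ≠ B.
A ⊆ B? No
A ⊄ B, so A is not a proper subset.

No, A is not a proper subset of B


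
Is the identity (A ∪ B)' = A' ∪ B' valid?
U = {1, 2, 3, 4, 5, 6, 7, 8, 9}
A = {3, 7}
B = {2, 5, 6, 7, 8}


LHS: A ∪ B = {2, 3, 5, 6, 7, 8}
(A ∪ B)' = U \ (A ∪ B) = {1, 4, 9}
A' = {1, 2, 4, 5, 6, 8, 9}, B' = {1, 3, 4, 9}
Claimed RHS: A' ∪ B' = {1, 2, 3, 4, 5, 6, 8, 9}
Identity is INVALID: LHS = {1, 4, 9} but the RHS claimed here equals {1, 2, 3, 4, 5, 6, 8, 9}. The correct form is (A ∪ B)' = A' ∩ B'.

Identity is invalid: (A ∪ B)' = {1, 4, 9} but A' ∪ B' = {1, 2, 3, 4, 5, 6, 8, 9}. The correct De Morgan law is (A ∪ B)' = A' ∩ B'.


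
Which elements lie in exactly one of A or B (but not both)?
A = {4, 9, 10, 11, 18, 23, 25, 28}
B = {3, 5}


A △ B = (A \ B) ∪ (B \ A) = elements in exactly one of A or B
A \ B = {4, 9, 10, 11, 18, 23, 25, 28}
B \ A = {3, 5}
A △ B = {3, 4, 5, 9, 10, 11, 18, 23, 25, 28}

A △ B = {3, 4, 5, 9, 10, 11, 18, 23, 25, 28}


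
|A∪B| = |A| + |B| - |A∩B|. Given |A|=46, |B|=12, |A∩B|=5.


|A ∪ B| = |A| + |B| - |A ∩ B|
= 46 + 12 - 5
= 53

|A ∪ B| = 53


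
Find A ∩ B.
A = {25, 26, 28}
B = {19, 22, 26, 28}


A ∩ B = elements in both A and B
A = {25, 26, 28}
B = {19, 22, 26, 28}
A ∩ B = {26, 28}

A ∩ B = {26, 28}


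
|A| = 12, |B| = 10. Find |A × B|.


|A × B| = |A| × |B|
= 12 × 10
= 120

|A × B| = 120


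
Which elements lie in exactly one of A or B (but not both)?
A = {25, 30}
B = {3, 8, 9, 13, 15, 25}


A △ B = (A \ B) ∪ (B \ A) = elements in exactly one of A or B
A \ B = {30}
B \ A = {3, 8, 9, 13, 15}
A △ B = {3, 8, 9, 13, 15, 30}

A △ B = {3, 8, 9, 13, 15, 30}


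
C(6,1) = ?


C(n,k) = n! / (k!(n-k)!)
C(6,1) = 6! / (1!5!)
= 6

C(6,1) = 6


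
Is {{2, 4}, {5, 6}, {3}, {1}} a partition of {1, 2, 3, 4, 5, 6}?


A partition requires: (1) non-empty parts, (2) pairwise disjoint, (3) union = U
Parts: {2, 4}, {5, 6}, {3}, {1}
Union of parts: {1, 2, 3, 4, 5, 6}
U = {1, 2, 3, 4, 5, 6}
All non-empty? True
Pairwise disjoint? True
Covers U? True

Yes, valid partition


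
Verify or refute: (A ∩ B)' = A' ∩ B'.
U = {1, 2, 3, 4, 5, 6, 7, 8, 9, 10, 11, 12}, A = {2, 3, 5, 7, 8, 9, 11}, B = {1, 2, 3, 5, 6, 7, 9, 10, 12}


LHS: A ∩ B = {2, 3, 5, 7, 9}
(A ∩ B)' = U \ (A ∩ B) = {1, 4, 6, 8, 10, 11, 12}
A' = {1, 4, 6, 10, 12}, B' = {4, 8, 11}
Claimed RHS: A' ∩ B' = {4}
Identity is INVALID: LHS = {1, 4, 6, 8, 10, 11, 12} but the RHS claimed here equals {4}. The correct form is (A ∩ B)' = A' ∪ B'.

Identity is invalid: (A ∩ B)' = {1, 4, 6, 8, 10, 11, 12} but A' ∩ B' = {4}. The correct De Morgan law is (A ∩ B)' = A' ∪ B'.


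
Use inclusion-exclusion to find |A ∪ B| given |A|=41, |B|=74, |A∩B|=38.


|A ∪ B| = |A| + |B| - |A ∩ B|
= 41 + 74 - 38
= 77

|A ∪ B| = 77


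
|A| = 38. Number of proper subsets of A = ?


Total subsets = 2^n = 2^38 = 274877906944
Proper subsets exclude the set itself: 2^n - 1
= 274877906944 - 1
= 274877906943

Number of proper subsets = 274877906943


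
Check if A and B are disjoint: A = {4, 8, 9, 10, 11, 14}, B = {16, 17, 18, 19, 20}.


Disjoint means A ∩ B = ∅.
A ∩ B = ∅
A ∩ B = ∅, so A and B are disjoint.

Yes, A and B are disjoint


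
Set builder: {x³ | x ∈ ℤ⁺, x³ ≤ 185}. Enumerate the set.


Checking each candidate:
Condition: positive perfect cubes ≤ 185
Result = {1, 8, 27, 64, 125}

{1, 8, 27, 64, 125}


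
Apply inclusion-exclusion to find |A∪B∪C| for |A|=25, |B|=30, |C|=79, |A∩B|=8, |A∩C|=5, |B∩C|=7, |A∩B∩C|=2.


|A∪B∪C| = |A|+|B|+|C| - |A∩B|-|A∩C|-|B∩C| + |A∩B∩C|
= 25+30+79 - 8-5-7 + 2
= 134 - 20 + 2
= 116

|A ∪ B ∪ C| = 116


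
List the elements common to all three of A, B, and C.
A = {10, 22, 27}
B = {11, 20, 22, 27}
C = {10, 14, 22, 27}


A ∩ B = {22, 27}
(A ∩ B) ∩ C = {22, 27}

A ∩ B ∩ C = {22, 27}


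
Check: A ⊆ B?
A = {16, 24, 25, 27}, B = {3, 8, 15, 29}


A ⊆ B means every element of A is in B.
Elements in A not in B: {16, 24, 25, 27}
So A ⊄ B.

No, A ⊄ B


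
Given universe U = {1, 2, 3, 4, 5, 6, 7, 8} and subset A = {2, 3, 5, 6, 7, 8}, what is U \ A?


Aᶜ = U \ A = elements in U but not in A
U = {1, 2, 3, 4, 5, 6, 7, 8}
A = {2, 3, 5, 6, 7, 8}
Aᶜ = {1, 4}

Aᶜ = {1, 4}


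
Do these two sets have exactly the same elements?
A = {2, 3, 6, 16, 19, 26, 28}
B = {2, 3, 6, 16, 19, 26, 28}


Two sets are equal iff they have exactly the same elements.
A = {2, 3, 6, 16, 19, 26, 28}
B = {2, 3, 6, 16, 19, 26, 28}
Same elements → A = B

Yes, A = B


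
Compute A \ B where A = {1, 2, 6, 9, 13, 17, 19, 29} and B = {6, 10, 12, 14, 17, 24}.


A \ B = elements in A but not in B
A = {1, 2, 6, 9, 13, 17, 19, 29}
B = {6, 10, 12, 14, 17, 24}
Remove from A any elements in B
A \ B = {1, 2, 9, 13, 19, 29}

A \ B = {1, 2, 9, 13, 19, 29}


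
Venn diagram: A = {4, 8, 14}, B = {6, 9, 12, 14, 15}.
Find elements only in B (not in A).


A = {4, 8, 14}
B = {6, 9, 12, 14, 15}
Region: only in B (not in A)
Elements: {6, 9, 12, 15}

Elements only in B (not in A): {6, 9, 12, 15}


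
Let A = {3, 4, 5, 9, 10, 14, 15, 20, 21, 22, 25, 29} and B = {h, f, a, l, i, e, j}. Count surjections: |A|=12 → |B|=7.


n = |A| = 12, k = |B| = 7. Surjections via inclusion-exclusion:
S(n,k) = Σ(-1)^i × C(k,i) × (k-i)^n, i=0 to k
i=0: (-1)^0×C(7,0)×7^12 = 13841287201
i=1: (-1)^1×C(7,1)×6^12 = -15237476352
i=2: (-1)^2×C(7,2)×5^12 = 5126953125
i=3: (-1)^3×C(7,3)×4^12 = -587202560
i=4: (-1)^4×C(7,4)×3^12 = 18600435
i=5: (-1)^5×C(7,5)×2^12 = -86016
i=6: (-1)^6×C(7,6)×1^12 = 7
i=7: (-1)^7×C(7,7)×0^12 = 0
Total = 3162075840

Number of surjections = 3162075840


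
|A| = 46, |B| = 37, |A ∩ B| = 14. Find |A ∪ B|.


|A ∪ B| = |A| + |B| - |A ∩ B|
= 46 + 37 - 14
= 69

|A ∪ B| = 69


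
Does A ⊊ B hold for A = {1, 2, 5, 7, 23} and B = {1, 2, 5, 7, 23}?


A ⊂ B requires: A ⊆ B AND A ≠ B.
A ⊆ B? Yes
A = B? Yes
A = B, so A is not a PROPER subset.

No, A is not a proper subset of B


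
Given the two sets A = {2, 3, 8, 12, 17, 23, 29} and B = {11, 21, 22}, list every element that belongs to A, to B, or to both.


A ∪ B = all elements in A or B (or both)
A = {2, 3, 8, 12, 17, 23, 29}
B = {11, 21, 22}
A ∪ B = {2, 3, 8, 11, 12, 17, 21, 22, 23, 29}

A ∪ B = {2, 3, 8, 11, 12, 17, 21, 22, 23, 29}


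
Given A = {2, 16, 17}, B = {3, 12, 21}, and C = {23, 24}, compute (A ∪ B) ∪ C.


A ∪ B = {2, 3, 12, 16, 17, 21}
(A ∪ B) ∪ C = {2, 3, 12, 16, 17, 21, 23, 24}

A ∪ B ∪ C = {2, 3, 12, 16, 17, 21, 23, 24}


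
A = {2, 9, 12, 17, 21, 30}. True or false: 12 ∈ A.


A = {2, 9, 12, 17, 21, 30}
Checking if 12 is in A
12 is in A → True

12 ∈ A


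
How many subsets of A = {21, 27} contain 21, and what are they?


A subset of A contains 21 iff the remaining 1 elements form any subset of A \ {21}.
Count: 2^(n-1) = 2^1 = 2
Subsets containing 21: {21}, {21, 27}

Subsets containing 21 (2 total): {21}, {21, 27}


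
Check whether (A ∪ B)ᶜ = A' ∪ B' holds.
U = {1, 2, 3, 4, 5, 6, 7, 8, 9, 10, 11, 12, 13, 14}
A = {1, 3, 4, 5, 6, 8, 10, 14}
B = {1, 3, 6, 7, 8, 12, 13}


LHS: A ∪ B = {1, 3, 4, 5, 6, 7, 8, 10, 12, 13, 14}
(A ∪ B)' = U \ (A ∪ B) = {2, 9, 11}
A' = {2, 7, 9, 11, 12, 13}, B' = {2, 4, 5, 9, 10, 11, 14}
Claimed RHS: A' ∪ B' = {2, 4, 5, 7, 9, 10, 11, 12, 13, 14}
Identity is INVALID: LHS = {2, 9, 11} but the RHS claimed here equals {2, 4, 5, 7, 9, 10, 11, 12, 13, 14}. The correct form is (A ∪ B)' = A' ∩ B'.

Identity is invalid: (A ∪ B)' = {2, 9, 11} but A' ∪ B' = {2, 4, 5, 7, 9, 10, 11, 12, 13, 14}. The correct De Morgan law is (A ∪ B)' = A' ∩ B'.


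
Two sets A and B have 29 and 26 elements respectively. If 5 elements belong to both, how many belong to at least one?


|A ∪ B| = |A| + |B| - |A ∩ B|
= 29 + 26 - 5
= 50

|A ∪ B| = 50


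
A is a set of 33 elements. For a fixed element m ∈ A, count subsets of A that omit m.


Subsets of A avoiding m are subsets of A \ {m}, which has 32 elements.
Count = 2^(n-1) = 2^32
= 4294967296

Number of subsets avoiding m = 4294967296


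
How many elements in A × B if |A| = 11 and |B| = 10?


|A × B| = |A| × |B|
= 11 × 10
= 110

|A × B| = 110


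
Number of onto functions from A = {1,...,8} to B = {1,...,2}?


n = |A| = 8, k = |B| = 2. Surjections via inclusion-exclusion:
S(n,k) = Σ(-1)^i × C(k,i) × (k-i)^n, i=0 to k
i=0: (-1)^0×C(2,0)×2^8 = 256
i=1: (-1)^1×C(2,1)×1^8 = -2
i=2: (-1)^2×C(2,2)×0^8 = 0
Total = 254

Number of surjections = 254


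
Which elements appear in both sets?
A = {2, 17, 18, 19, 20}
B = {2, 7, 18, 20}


A ∩ B = elements in both A and B
A = {2, 17, 18, 19, 20}
B = {2, 7, 18, 20}
A ∩ B = {2, 18, 20}

A ∩ B = {2, 18, 20}


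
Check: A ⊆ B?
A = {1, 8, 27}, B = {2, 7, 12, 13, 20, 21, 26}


A ⊆ B means every element of A is in B.
Elements in A not in B: {1, 8, 27}
So A ⊄ B.

No, A ⊄ B


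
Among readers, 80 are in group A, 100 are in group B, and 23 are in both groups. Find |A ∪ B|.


|A ∪ B| = |A| + |B| - |A ∩ B|
= 80 + 100 - 23
= 157

|A ∪ B| = 157


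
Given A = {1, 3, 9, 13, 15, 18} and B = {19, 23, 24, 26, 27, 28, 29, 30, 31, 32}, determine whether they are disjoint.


Disjoint means A ∩ B = ∅.
A ∩ B = ∅
A ∩ B = ∅, so A and B are disjoint.

Yes, A and B are disjoint


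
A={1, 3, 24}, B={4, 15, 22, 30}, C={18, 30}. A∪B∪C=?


A ∪ B = {1, 3, 4, 15, 22, 24, 30}
(A ∪ B) ∪ C = {1, 3, 4, 15, 18, 22, 24, 30}

A ∪ B ∪ C = {1, 3, 4, 15, 18, 22, 24, 30}


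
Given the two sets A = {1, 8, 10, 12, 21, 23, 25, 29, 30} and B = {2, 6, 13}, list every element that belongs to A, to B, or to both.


A ∪ B = all elements in A or B (or both)
A = {1, 8, 10, 12, 21, 23, 25, 29, 30}
B = {2, 6, 13}
A ∪ B = {1, 2, 6, 8, 10, 12, 13, 21, 23, 25, 29, 30}

A ∪ B = {1, 2, 6, 8, 10, 12, 13, 21, 23, 25, 29, 30}


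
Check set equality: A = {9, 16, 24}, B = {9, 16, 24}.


Two sets are equal iff they have exactly the same elements.
A = {9, 16, 24}
B = {9, 16, 24}
Same elements → A = B

Yes, A = B


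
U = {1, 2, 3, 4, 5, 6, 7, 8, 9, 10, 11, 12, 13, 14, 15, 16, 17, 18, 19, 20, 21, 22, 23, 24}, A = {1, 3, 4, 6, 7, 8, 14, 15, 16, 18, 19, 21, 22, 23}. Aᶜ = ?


Aᶜ = U \ A = elements in U but not in A
U = {1, 2, 3, 4, 5, 6, 7, 8, 9, 10, 11, 12, 13, 14, 15, 16, 17, 18, 19, 20, 21, 22, 23, 24}
A = {1, 3, 4, 6, 7, 8, 14, 15, 16, 18, 19, 21, 22, 23}
Aᶜ = {2, 5, 9, 10, 11, 12, 13, 17, 20, 24}

Aᶜ = {2, 5, 9, 10, 11, 12, 13, 17, 20, 24}


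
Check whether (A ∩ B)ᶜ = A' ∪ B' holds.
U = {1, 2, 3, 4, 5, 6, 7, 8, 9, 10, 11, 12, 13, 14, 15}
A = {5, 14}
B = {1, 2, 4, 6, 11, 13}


LHS: A ∩ B = ∅
(A ∩ B)' = U \ (A ∩ B) = {1, 2, 3, 4, 5, 6, 7, 8, 9, 10, 11, 12, 13, 14, 15}
A' = {1, 2, 3, 4, 6, 7, 8, 9, 10, 11, 12, 13, 15}, B' = {3, 5, 7, 8, 9, 10, 12, 14, 15}
Claimed RHS: A' ∪ B' = {1, 2, 3, 4, 5, 6, 7, 8, 9, 10, 11, 12, 13, 14, 15}
Identity is VALID: LHS = RHS = {1, 2, 3, 4, 5, 6, 7, 8, 9, 10, 11, 12, 13, 14, 15} ✓

Identity is valid. (A ∩ B)' = A' ∪ B' = {1, 2, 3, 4, 5, 6, 7, 8, 9, 10, 11, 12, 13, 14, 15}


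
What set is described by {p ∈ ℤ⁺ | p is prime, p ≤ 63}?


Checking each candidate:
Condition: primes ≤ 63
Result = {2, 3, 5, 7, 11, 13, 17, 19, 23, 29, 31, 37, 41, 43, 47, 53, 59, 61}

{2, 3, 5, 7, 11, 13, 17, 19, 23, 29, 31, 37, 41, 43, 47, 53, 59, 61}


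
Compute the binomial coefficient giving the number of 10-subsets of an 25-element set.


C(n,k) = n! / (k!(n-k)!)
C(25,10) = 25! / (10!15!)
= 3268760

C(25,10) = 3268760


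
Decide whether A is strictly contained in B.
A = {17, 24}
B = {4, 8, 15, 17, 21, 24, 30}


A ⊂ B requires: A ⊆ B AND A ≠ B.
A ⊆ B? Yes
A = B? No
A ⊂ B: Yes (A is a proper subset of B)

Yes, A ⊂ B


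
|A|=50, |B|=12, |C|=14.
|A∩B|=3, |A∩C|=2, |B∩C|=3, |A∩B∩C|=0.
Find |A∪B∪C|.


|A∪B∪C| = |A|+|B|+|C| - |A∩B|-|A∩C|-|B∩C| + |A∩B∩C|
= 50+12+14 - 3-2-3 + 0
= 76 - 8 + 0
= 68

|A ∪ B ∪ C| = 68


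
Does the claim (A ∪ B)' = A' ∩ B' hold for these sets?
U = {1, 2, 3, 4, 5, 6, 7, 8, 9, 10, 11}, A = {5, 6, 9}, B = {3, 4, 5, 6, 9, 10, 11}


LHS: A ∪ B = {3, 4, 5, 6, 9, 10, 11}
(A ∪ B)' = U \ (A ∪ B) = {1, 2, 7, 8}
A' = {1, 2, 3, 4, 7, 8, 10, 11}, B' = {1, 2, 7, 8}
Claimed RHS: A' ∩ B' = {1, 2, 7, 8}
Identity is VALID: LHS = RHS = {1, 2, 7, 8} ✓

Identity is valid. (A ∪ B)' = A' ∩ B' = {1, 2, 7, 8}


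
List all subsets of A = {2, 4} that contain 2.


A subset of A contains 2 iff the remaining 1 elements form any subset of A \ {2}.
Count: 2^(n-1) = 2^1 = 2
Subsets containing 2: {2}, {2, 4}

Subsets containing 2 (2 total): {2}, {2, 4}


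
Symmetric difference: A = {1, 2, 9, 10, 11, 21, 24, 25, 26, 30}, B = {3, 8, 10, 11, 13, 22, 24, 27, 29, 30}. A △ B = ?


A △ B = (A \ B) ∪ (B \ A) = elements in exactly one of A or B
A \ B = {1, 2, 9, 21, 25, 26}
B \ A = {3, 8, 13, 22, 27, 29}
A △ B = {1, 2, 3, 8, 9, 13, 21, 22, 25, 26, 27, 29}

A △ B = {1, 2, 3, 8, 9, 13, 21, 22, 25, 26, 27, 29}


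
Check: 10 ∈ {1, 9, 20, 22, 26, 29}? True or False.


A = {1, 9, 20, 22, 26, 29}
Checking if 10 is in A
10 is not in A → False

10 ∉ A


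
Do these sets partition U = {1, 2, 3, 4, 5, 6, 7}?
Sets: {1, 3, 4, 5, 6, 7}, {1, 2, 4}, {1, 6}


A partition requires: (1) non-empty parts, (2) pairwise disjoint, (3) union = U
Parts: {1, 3, 4, 5, 6, 7}, {1, 2, 4}, {1, 6}
Union of parts: {1, 2, 3, 4, 5, 6, 7}
U = {1, 2, 3, 4, 5, 6, 7}
All non-empty? True
Pairwise disjoint? False
Covers U? True

No, not a valid partition


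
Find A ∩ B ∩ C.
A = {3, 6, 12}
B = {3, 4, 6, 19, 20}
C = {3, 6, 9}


A ∩ B = {3, 6}
(A ∩ B) ∩ C = {3, 6}

A ∩ B ∩ C = {3, 6}


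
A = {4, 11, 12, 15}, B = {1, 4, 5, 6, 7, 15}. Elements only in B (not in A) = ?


A = {4, 11, 12, 15}
B = {1, 4, 5, 6, 7, 15}
Region: only in B (not in A)
Elements: {1, 5, 6, 7}

Elements only in B (not in A): {1, 5, 6, 7}


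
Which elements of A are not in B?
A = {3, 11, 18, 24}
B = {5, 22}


A \ B = elements in A but not in B
A = {3, 11, 18, 24}
B = {5, 22}
Remove from A any elements in B
A \ B = {3, 11, 18, 24}

A \ B = {3, 11, 18, 24}


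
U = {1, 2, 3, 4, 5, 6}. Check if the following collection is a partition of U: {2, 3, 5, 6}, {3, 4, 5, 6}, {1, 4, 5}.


A partition requires: (1) non-empty parts, (2) pairwise disjoint, (3) union = U
Parts: {2, 3, 5, 6}, {3, 4, 5, 6}, {1, 4, 5}
Union of parts: {1, 2, 3, 4, 5, 6}
U = {1, 2, 3, 4, 5, 6}
All non-empty? True
Pairwise disjoint? False
Covers U? True

No, not a valid partition


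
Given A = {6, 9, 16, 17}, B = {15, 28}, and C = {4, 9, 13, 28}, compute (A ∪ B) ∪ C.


A ∪ B = {6, 9, 15, 16, 17, 28}
(A ∪ B) ∪ C = {4, 6, 9, 13, 15, 16, 17, 28}

A ∪ B ∪ C = {4, 6, 9, 13, 15, 16, 17, 28}


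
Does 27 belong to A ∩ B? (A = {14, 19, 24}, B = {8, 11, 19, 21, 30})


A = {14, 19, 24}, B = {8, 11, 19, 21, 30}
A ∩ B = elements in both A and B
A ∩ B = {19}
Checking if 27 ∈ A ∩ B
27 is not in A ∩ B → False

27 ∉ A ∩ B


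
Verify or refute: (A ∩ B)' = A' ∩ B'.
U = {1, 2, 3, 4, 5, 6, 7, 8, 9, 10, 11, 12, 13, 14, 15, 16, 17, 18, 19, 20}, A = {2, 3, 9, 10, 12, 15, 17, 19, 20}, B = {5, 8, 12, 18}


LHS: A ∩ B = {12}
(A ∩ B)' = U \ (A ∩ B) = {1, 2, 3, 4, 5, 6, 7, 8, 9, 10, 11, 13, 14, 15, 16, 17, 18, 19, 20}
A' = {1, 4, 5, 6, 7, 8, 11, 13, 14, 16, 18}, B' = {1, 2, 3, 4, 6, 7, 9, 10, 11, 13, 14, 15, 16, 17, 19, 20}
Claimed RHS: A' ∩ B' = {1, 4, 6, 7, 11, 13, 14, 16}
Identity is INVALID: LHS = {1, 2, 3, 4, 5, 6, 7, 8, 9, 10, 11, 13, 14, 15, 16, 17, 18, 19, 20} but the RHS claimed here equals {1, 4, 6, 7, 11, 13, 14, 16}. The correct form is (A ∩ B)' = A' ∪ B'.

Identity is invalid: (A ∩ B)' = {1, 2, 3, 4, 5, 6, 7, 8, 9, 10, 11, 13, 14, 15, 16, 17, 18, 19, 20} but A' ∩ B' = {1, 4, 6, 7, 11, 13, 14, 16}. The correct De Morgan law is (A ∩ B)' = A' ∪ B'.


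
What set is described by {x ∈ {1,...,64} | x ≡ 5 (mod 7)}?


Checking each candidate:
Condition: x in {1,...,64} with x ≡ 5 (mod 7)
Result = {5, 12, 19, 26, 33, 40, 47, 54, 61}

{5, 12, 19, 26, 33, 40, 47, 54, 61}


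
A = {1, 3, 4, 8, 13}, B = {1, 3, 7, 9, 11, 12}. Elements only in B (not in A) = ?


A = {1, 3, 4, 8, 13}
B = {1, 3, 7, 9, 11, 12}
Region: only in B (not in A)
Elements: {7, 9, 11, 12}

Elements only in B (not in A): {7, 9, 11, 12}


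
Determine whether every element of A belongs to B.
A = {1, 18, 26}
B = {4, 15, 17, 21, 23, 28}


A ⊆ B means every element of A is in B.
Elements in A not in B: {1, 18, 26}
So A ⊄ B.

No, A ⊄ B


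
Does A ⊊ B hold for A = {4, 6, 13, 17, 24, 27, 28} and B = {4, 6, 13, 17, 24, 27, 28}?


A ⊂ B requires: A ⊆ B AND A ≠ B.
A ⊆ B? Yes
A = B? Yes
A = B, so A is not a PROPER subset.

No, A is not a proper subset of B


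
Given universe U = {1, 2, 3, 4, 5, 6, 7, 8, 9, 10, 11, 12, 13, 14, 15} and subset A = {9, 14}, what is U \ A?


Aᶜ = U \ A = elements in U but not in A
U = {1, 2, 3, 4, 5, 6, 7, 8, 9, 10, 11, 12, 13, 14, 15}
A = {9, 14}
Aᶜ = {1, 2, 3, 4, 5, 6, 7, 8, 10, 11, 12, 13, 15}

Aᶜ = {1, 2, 3, 4, 5, 6, 7, 8, 10, 11, 12, 13, 15}


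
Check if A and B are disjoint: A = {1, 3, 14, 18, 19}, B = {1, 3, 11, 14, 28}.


Disjoint means A ∩ B = ∅.
A ∩ B = {1, 3, 14}
A ∩ B ≠ ∅, so A and B are NOT disjoint.

No, A and B are not disjoint (A ∩ B = {1, 3, 14})


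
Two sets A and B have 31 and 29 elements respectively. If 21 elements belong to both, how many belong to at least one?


|A ∪ B| = |A| + |B| - |A ∩ B|
= 31 + 29 - 21
= 39

|A ∪ B| = 39


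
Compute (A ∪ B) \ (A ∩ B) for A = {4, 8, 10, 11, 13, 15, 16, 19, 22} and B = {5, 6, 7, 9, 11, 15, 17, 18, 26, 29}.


A △ B = (A \ B) ∪ (B \ A) = elements in exactly one of A or B
A \ B = {4, 8, 10, 13, 16, 19, 22}
B \ A = {5, 6, 7, 9, 17, 18, 26, 29}
A △ B = {4, 5, 6, 7, 8, 9, 10, 13, 16, 17, 18, 19, 22, 26, 29}

A △ B = {4, 5, 6, 7, 8, 9, 10, 13, 16, 17, 18, 19, 22, 26, 29}


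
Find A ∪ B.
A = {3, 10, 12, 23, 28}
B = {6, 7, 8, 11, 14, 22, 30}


A ∪ B = all elements in A or B (or both)
A = {3, 10, 12, 23, 28}
B = {6, 7, 8, 11, 14, 22, 30}
A ∪ B = {3, 6, 7, 8, 10, 11, 12, 14, 22, 23, 28, 30}

A ∪ B = {3, 6, 7, 8, 10, 11, 12, 14, 22, 23, 28, 30}


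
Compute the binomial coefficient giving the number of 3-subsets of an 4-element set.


C(n,k) = n! / (k!(n-k)!)
C(4,3) = 4! / (3!1!)
= 4

C(4,3) = 4


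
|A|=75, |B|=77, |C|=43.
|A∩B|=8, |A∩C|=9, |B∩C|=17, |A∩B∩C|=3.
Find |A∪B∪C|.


|A∪B∪C| = |A|+|B|+|C| - |A∩B|-|A∩C|-|B∩C| + |A∩B∩C|
= 75+77+43 - 8-9-17 + 3
= 195 - 34 + 3
= 164

|A ∪ B ∪ C| = 164


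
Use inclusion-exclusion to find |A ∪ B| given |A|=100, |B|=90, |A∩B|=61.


|A ∪ B| = |A| + |B| - |A ∩ B|
= 100 + 90 - 61
= 129

|A ∪ B| = 129


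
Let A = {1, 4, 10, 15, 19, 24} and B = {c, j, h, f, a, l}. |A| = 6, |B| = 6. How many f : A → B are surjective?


n = |A| = 6, k = |B| = 6. Surjections via inclusion-exclusion:
S(n,k) = Σ(-1)^i × C(k,i) × (k-i)^n, i=0 to k
i=0: (-1)^0×C(6,0)×6^6 = 46656
i=1: (-1)^1×C(6,1)×5^6 = -93750
i=2: (-1)^2×C(6,2)×4^6 = 61440
i=3: (-1)^3×C(6,3)×3^6 = -14580
i=4: (-1)^4×C(6,4)×2^6 = 960
i=5: (-1)^5×C(6,5)×1^6 = -6
i=6: (-1)^6×C(6,6)×0^6 = 0
Total = 720

Number of surjections = 720


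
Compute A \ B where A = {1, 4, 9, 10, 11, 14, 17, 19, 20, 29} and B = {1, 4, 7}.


A \ B = elements in A but not in B
A = {1, 4, 9, 10, 11, 14, 17, 19, 20, 29}
B = {1, 4, 7}
Remove from A any elements in B
A \ B = {9, 10, 11, 14, 17, 19, 20, 29}

A \ B = {9, 10, 11, 14, 17, 19, 20, 29}


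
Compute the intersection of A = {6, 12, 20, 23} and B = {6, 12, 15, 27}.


A ∩ B = elements in both A and B
A = {6, 12, 20, 23}
B = {6, 12, 15, 27}
A ∩ B = {6, 12}

A ∩ B = {6, 12}


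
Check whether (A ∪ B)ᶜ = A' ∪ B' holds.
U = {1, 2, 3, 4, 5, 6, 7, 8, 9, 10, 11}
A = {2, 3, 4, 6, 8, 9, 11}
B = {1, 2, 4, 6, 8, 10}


LHS: A ∪ B = {1, 2, 3, 4, 6, 8, 9, 10, 11}
(A ∪ B)' = U \ (A ∪ B) = {5, 7}
A' = {1, 5, 7, 10}, B' = {3, 5, 7, 9, 11}
Claimed RHS: A' ∪ B' = {1, 3, 5, 7, 9, 10, 11}
Identity is INVALID: LHS = {5, 7} but the RHS claimed here equals {1, 3, 5, 7, 9, 10, 11}. The correct form is (A ∪ B)' = A' ∩ B'.

Identity is invalid: (A ∪ B)' = {5, 7} but A' ∪ B' = {1, 3, 5, 7, 9, 10, 11}. The correct De Morgan law is (A ∪ B)' = A' ∩ B'.


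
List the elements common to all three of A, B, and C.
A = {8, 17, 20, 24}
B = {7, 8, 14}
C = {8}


A ∩ B = {8}
(A ∩ B) ∩ C = {8}

A ∩ B ∩ C = {8}


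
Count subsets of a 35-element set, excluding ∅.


Total subsets = 2^n = 2^35 = 34359738368
Non-empty subsets exclude the empty set: 2^n - 1
= 34359738368 - 1
= 34359738367

Number of non-empty subsets = 34359738367


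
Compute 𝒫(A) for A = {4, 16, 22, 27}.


|A| = 4, so |P(A)| = 2^4 = 16
Enumerate subsets by cardinality (0 to 4):
∅, {4}, {16}, {22}, {27}, {4, 16}, {4, 22}, {4, 27}, {16, 22}, {16, 27}, {22, 27}, {4, 16, 22}, {4, 16, 27}, {4, 22, 27}, {16, 22, 27}, {4, 16, 22, 27}

P(A) has 16 subsets: ∅, {4}, {16}, {22}, {27}, {4, 16}, {4, 22}, {4, 27}, {16, 22}, {16, 27}, {22, 27}, {4, 16, 22}, {4, 16, 27}, {4, 22, 27}, {16, 22, 27}, {4, 16, 22, 27}


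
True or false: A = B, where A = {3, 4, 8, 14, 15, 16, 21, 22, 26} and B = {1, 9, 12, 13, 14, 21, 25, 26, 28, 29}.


Two sets are equal iff they have exactly the same elements.
A = {3, 4, 8, 14, 15, 16, 21, 22, 26}
B = {1, 9, 12, 13, 14, 21, 25, 26, 28, 29}
Differences: {1, 3, 4, 8, 9, 12, 13, 15, 16, 22, 25, 28, 29}
A ≠ B

No, A ≠ B


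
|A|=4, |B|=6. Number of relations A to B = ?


A relation from A to B is any subset of A × B.
|A × B| = 4 × 6 = 24
# relations = 2^|A × B| = 2^24 = 16777216

Number of relations = 16777216


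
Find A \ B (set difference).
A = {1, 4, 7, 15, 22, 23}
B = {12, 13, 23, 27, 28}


A \ B = elements in A but not in B
A = {1, 4, 7, 15, 22, 23}
B = {12, 13, 23, 27, 28}
Remove from A any elements in B
A \ B = {1, 4, 7, 15, 22}

A \ B = {1, 4, 7, 15, 22}


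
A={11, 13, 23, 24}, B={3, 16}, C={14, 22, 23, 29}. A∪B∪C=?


A ∪ B = {3, 11, 13, 16, 23, 24}
(A ∪ B) ∪ C = {3, 11, 13, 14, 16, 22, 23, 24, 29}

A ∪ B ∪ C = {3, 11, 13, 14, 16, 22, 23, 24, 29}


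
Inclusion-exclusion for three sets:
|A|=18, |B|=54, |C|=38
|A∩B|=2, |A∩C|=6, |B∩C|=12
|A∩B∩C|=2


|A∪B∪C| = |A|+|B|+|C| - |A∩B|-|A∩C|-|B∩C| + |A∩B∩C|
= 18+54+38 - 2-6-12 + 2
= 110 - 20 + 2
= 92

|A ∪ B ∪ C| = 92


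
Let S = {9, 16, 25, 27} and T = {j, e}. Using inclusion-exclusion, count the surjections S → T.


n = |S| = 4, k = |T| = 2. Surjections via inclusion-exclusion:
S(n,k) = Σ(-1)^i × C(k,i) × (k-i)^n, i=0 to k
i=0: (-1)^0×C(2,0)×2^4 = 16
i=1: (-1)^1×C(2,1)×1^4 = -2
i=2: (-1)^2×C(2,2)×0^4 = 0
Total = 14

Number of surjections = 14


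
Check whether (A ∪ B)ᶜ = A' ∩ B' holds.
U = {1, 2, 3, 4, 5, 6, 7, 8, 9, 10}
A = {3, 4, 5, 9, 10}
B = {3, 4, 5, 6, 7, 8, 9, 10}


LHS: A ∪ B = {3, 4, 5, 6, 7, 8, 9, 10}
(A ∪ B)' = U \ (A ∪ B) = {1, 2}
A' = {1, 2, 6, 7, 8}, B' = {1, 2}
Claimed RHS: A' ∩ B' = {1, 2}
Identity is VALID: LHS = RHS = {1, 2} ✓

Identity is valid. (A ∪ B)' = A' ∩ B' = {1, 2}


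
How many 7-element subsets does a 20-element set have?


C(n,k) = n! / (k!(n-k)!)
C(20,7) = 20! / (7!13!)
= 77520

C(20,7) = 77520


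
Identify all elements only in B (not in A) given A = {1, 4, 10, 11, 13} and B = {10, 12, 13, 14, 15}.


A = {1, 4, 10, 11, 13}
B = {10, 12, 13, 14, 15}
Region: only in B (not in A)
Elements: {12, 14, 15}

Elements only in B (not in A): {12, 14, 15}


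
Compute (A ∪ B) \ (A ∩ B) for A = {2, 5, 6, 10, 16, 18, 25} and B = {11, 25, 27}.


A △ B = (A \ B) ∪ (B \ A) = elements in exactly one of A or B
A \ B = {2, 5, 6, 10, 16, 18}
B \ A = {11, 27}
A △ B = {2, 5, 6, 10, 11, 16, 18, 27}

A △ B = {2, 5, 6, 10, 11, 16, 18, 27}


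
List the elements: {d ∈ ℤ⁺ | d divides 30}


Checking each candidate:
Condition: positive divisors of 30
Result = {1, 2, 3, 5, 6, 10, 15, 30}

{1, 2, 3, 5, 6, 10, 15, 30}


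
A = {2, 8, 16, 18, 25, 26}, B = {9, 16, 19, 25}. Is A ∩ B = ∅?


Disjoint means A ∩ B = ∅.
A ∩ B = {16, 25}
A ∩ B ≠ ∅, so A and B are NOT disjoint.

No, A and B are not disjoint (A ∩ B = {16, 25})


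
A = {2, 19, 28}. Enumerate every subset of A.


|A| = 3, so |P(A)| = 2^3 = 8
Enumerate subsets by cardinality (0 to 3):
∅, {2}, {19}, {28}, {2, 19}, {2, 28}, {19, 28}, {2, 19, 28}

P(A) has 8 subsets: ∅, {2}, {19}, {28}, {2, 19}, {2, 28}, {19, 28}, {2, 19, 28}


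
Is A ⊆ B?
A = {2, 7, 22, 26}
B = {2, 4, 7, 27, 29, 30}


A ⊆ B means every element of A is in B.
Elements in A not in B: {22, 26}
So A ⊄ B.

No, A ⊄ B


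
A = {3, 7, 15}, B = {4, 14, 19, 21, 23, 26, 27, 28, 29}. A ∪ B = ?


A ∪ B = all elements in A or B (or both)
A = {3, 7, 15}
B = {4, 14, 19, 21, 23, 26, 27, 28, 29}
A ∪ B = {3, 4, 7, 14, 15, 19, 21, 23, 26, 27, 28, 29}

A ∪ B = {3, 4, 7, 14, 15, 19, 21, 23, 26, 27, 28, 29}


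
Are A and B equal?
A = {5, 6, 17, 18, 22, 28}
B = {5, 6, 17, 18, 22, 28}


Two sets are equal iff they have exactly the same elements.
A = {5, 6, 17, 18, 22, 28}
B = {5, 6, 17, 18, 22, 28}
Same elements → A = B

Yes, A = B


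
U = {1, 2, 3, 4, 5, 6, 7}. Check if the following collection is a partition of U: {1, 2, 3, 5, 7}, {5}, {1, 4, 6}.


A partition requires: (1) non-empty parts, (2) pairwise disjoint, (3) union = U
Parts: {1, 2, 3, 5, 7}, {5}, {1, 4, 6}
Union of parts: {1, 2, 3, 4, 5, 6, 7}
U = {1, 2, 3, 4, 5, 6, 7}
All non-empty? True
Pairwise disjoint? False
Covers U? True

No, not a valid partition


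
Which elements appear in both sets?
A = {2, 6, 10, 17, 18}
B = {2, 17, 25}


A ∩ B = elements in both A and B
A = {2, 6, 10, 17, 18}
B = {2, 17, 25}
A ∩ B = {2, 17}

A ∩ B = {2, 17}


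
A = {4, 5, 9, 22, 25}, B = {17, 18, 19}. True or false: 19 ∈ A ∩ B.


A = {4, 5, 9, 22, 25}, B = {17, 18, 19}
A ∩ B = elements in both A and B
A ∩ B = ∅
Checking if 19 ∈ A ∩ B
19 is not in A ∩ B → False

19 ∉ A ∩ B


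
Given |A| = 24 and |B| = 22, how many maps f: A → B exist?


Each of |A| = 24 inputs maps to any of |B| = 22 outputs.
# functions = |B|^|A| = 22^24
= 165251092644282265779977014214656

Number of functions = 165251092644282265779977014214656


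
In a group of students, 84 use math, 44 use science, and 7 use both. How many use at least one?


|A ∪ B| = |A| + |B| - |A ∩ B|
= 84 + 44 - 7
= 121

|A ∪ B| = 121


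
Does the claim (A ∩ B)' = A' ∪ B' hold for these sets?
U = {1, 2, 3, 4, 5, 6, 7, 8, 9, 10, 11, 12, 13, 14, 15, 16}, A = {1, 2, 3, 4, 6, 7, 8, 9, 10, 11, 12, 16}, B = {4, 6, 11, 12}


LHS: A ∩ B = {4, 6, 11, 12}
(A ∩ B)' = U \ (A ∩ B) = {1, 2, 3, 5, 7, 8, 9, 10, 13, 14, 15, 16}
A' = {5, 13, 14, 15}, B' = {1, 2, 3, 5, 7, 8, 9, 10, 13, 14, 15, 16}
Claimed RHS: A' ∪ B' = {1, 2, 3, 5, 7, 8, 9, 10, 13, 14, 15, 16}
Identity is VALID: LHS = RHS = {1, 2, 3, 5, 7, 8, 9, 10, 13, 14, 15, 16} ✓

Identity is valid. (A ∩ B)' = A' ∪ B' = {1, 2, 3, 5, 7, 8, 9, 10, 13, 14, 15, 16}


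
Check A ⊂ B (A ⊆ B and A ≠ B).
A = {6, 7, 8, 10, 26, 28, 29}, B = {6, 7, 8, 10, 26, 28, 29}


A ⊂ B requires: A ⊆ B AND A ≠ B.
A ⊆ B? Yes
A = B? Yes
A = B, so A is not a PROPER subset.

No, A is not a proper subset of B


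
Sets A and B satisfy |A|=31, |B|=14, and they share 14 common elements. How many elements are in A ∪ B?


|A ∪ B| = |A| + |B| - |A ∩ B|
= 31 + 14 - 14
= 31

|A ∪ B| = 31


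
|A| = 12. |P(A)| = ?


Number of subsets = 2^n
= 2^12
= 4096

|P(A)| = 4096


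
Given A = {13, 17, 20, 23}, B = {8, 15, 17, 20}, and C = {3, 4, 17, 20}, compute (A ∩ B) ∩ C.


A ∩ B = {17, 20}
(A ∩ B) ∩ C = {17, 20}

A ∩ B ∩ C = {17, 20}


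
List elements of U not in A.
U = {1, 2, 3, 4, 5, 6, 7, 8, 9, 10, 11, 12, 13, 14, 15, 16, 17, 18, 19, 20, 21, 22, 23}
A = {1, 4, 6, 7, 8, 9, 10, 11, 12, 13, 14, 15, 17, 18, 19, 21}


Aᶜ = U \ A = elements in U but not in A
U = {1, 2, 3, 4, 5, 6, 7, 8, 9, 10, 11, 12, 13, 14, 15, 16, 17, 18, 19, 20, 21, 22, 23}
A = {1, 4, 6, 7, 8, 9, 10, 11, 12, 13, 14, 15, 17, 18, 19, 21}
Aᶜ = {2, 3, 5, 16, 20, 22, 23}

Aᶜ = {2, 3, 5, 16, 20, 22, 23}


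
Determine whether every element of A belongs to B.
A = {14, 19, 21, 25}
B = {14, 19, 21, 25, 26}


A ⊆ B means every element of A is in B.
All elements of A are in B.
So A ⊆ B.

Yes, A ⊆ B


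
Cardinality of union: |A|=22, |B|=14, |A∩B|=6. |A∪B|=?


|A ∪ B| = |A| + |B| - |A ∩ B|
= 22 + 14 - 6
= 30

|A ∪ B| = 30


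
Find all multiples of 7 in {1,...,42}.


Checking each candidate:
Condition: multiples of 7 in {1,...,42}
Result = {7, 14, 21, 28, 35, 42}

{7, 14, 21, 28, 35, 42}


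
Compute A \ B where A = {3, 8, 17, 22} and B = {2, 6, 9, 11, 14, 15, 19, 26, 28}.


A \ B = elements in A but not in B
A = {3, 8, 17, 22}
B = {2, 6, 9, 11, 14, 15, 19, 26, 28}
Remove from A any elements in B
A \ B = {3, 8, 17, 22}

A \ B = {3, 8, 17, 22}


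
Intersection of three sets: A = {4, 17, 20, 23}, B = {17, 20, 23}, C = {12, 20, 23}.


A ∩ B = {17, 20, 23}
(A ∩ B) ∩ C = {20, 23}

A ∩ B ∩ C = {20, 23}


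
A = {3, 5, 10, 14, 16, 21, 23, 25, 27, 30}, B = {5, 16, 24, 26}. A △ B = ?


A △ B = (A \ B) ∪ (B \ A) = elements in exactly one of A or B
A \ B = {3, 10, 14, 21, 23, 25, 27, 30}
B \ A = {24, 26}
A △ B = {3, 10, 14, 21, 23, 24, 25, 26, 27, 30}

A △ B = {3, 10, 14, 21, 23, 24, 25, 26, 27, 30}


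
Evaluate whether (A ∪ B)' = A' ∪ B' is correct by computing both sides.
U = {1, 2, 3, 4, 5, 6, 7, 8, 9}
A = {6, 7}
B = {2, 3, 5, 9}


LHS: A ∪ B = {2, 3, 5, 6, 7, 9}
(A ∪ B)' = U \ (A ∪ B) = {1, 4, 8}
A' = {1, 2, 3, 4, 5, 8, 9}, B' = {1, 4, 6, 7, 8}
Claimed RHS: A' ∪ B' = {1, 2, 3, 4, 5, 6, 7, 8, 9}
Identity is INVALID: LHS = {1, 4, 8} but the RHS claimed here equals {1, 2, 3, 4, 5, 6, 7, 8, 9}. The correct form is (A ∪ B)' = A' ∩ B'.

Identity is invalid: (A ∪ B)' = {1, 4, 8} but A' ∪ B' = {1, 2, 3, 4, 5, 6, 7, 8, 9}. The correct De Morgan law is (A ∪ B)' = A' ∩ B'.


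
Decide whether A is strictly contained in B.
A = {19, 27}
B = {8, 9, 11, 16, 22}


A ⊂ B requires: A ⊆ B AND A ≠ B.
A ⊆ B? No
A ⊄ B, so A is not a proper subset.

No, A is not a proper subset of B


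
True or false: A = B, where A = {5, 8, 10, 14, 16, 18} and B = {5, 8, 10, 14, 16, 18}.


Two sets are equal iff they have exactly the same elements.
A = {5, 8, 10, 14, 16, 18}
B = {5, 8, 10, 14, 16, 18}
Same elements → A = B

Yes, A = B


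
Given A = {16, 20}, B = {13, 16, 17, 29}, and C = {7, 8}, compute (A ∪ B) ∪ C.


A ∪ B = {13, 16, 17, 20, 29}
(A ∪ B) ∪ C = {7, 8, 13, 16, 17, 20, 29}

A ∪ B ∪ C = {7, 8, 13, 16, 17, 20, 29}


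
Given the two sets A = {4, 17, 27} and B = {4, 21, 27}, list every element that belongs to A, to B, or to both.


A ∪ B = all elements in A or B (or both)
A = {4, 17, 27}
B = {4, 21, 27}
A ∪ B = {4, 17, 21, 27}

A ∪ B = {4, 17, 21, 27}


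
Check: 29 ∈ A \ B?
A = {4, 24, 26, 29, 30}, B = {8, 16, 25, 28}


A = {4, 24, 26, 29, 30}, B = {8, 16, 25, 28}
A \ B = elements in A but not in B
A \ B = {4, 24, 26, 29, 30}
Checking if 29 ∈ A \ B
29 is in A \ B → True

29 ∈ A \ B


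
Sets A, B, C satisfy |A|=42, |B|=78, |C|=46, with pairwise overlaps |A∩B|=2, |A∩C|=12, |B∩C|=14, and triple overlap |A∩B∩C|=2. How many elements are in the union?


|A∪B∪C| = |A|+|B|+|C| - |A∩B|-|A∩C|-|B∩C| + |A∩B∩C|
= 42+78+46 - 2-12-14 + 2
= 166 - 28 + 2
= 140

|A ∪ B ∪ C| = 140


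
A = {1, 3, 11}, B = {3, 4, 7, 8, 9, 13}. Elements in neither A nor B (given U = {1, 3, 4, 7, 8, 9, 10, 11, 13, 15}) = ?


A = {1, 3, 11}
B = {3, 4, 7, 8, 9, 13}
Region: in neither A nor B (given U = {1, 3, 4, 7, 8, 9, 10, 11, 13, 15})
Elements: {10, 15}

Elements in neither A nor B (given U = {1, 3, 4, 7, 8, 9, 10, 11, 13, 15}): {10, 15}


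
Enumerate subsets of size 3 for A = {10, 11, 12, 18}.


|A| = 4, so A has C(4,3) = 4 subsets of size 3.
Enumerate by choosing 3 elements from A at a time:
{10, 11, 12}, {10, 11, 18}, {10, 12, 18}, {11, 12, 18}

3-element subsets (4 total): {10, 11, 12}, {10, 11, 18}, {10, 12, 18}, {11, 12, 18}


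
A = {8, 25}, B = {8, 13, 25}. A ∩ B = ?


A ∩ B = elements in both A and B
A = {8, 25}
B = {8, 13, 25}
A ∩ B = {8, 25}

A ∩ B = {8, 25}


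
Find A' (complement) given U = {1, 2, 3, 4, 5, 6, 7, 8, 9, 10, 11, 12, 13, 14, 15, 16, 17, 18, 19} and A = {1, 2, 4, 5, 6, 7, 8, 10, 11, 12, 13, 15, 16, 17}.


Aᶜ = U \ A = elements in U but not in A
U = {1, 2, 3, 4, 5, 6, 7, 8, 9, 10, 11, 12, 13, 14, 15, 16, 17, 18, 19}
A = {1, 2, 4, 5, 6, 7, 8, 10, 11, 12, 13, 15, 16, 17}
Aᶜ = {3, 9, 14, 18, 19}

Aᶜ = {3, 9, 14, 18, 19}


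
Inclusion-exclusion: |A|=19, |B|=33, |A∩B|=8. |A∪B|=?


|A ∪ B| = |A| + |B| - |A ∩ B|
= 19 + 33 - 8
= 44

|A ∪ B| = 44


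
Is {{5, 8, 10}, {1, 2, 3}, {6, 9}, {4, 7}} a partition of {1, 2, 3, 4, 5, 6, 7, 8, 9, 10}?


A partition requires: (1) non-empty parts, (2) pairwise disjoint, (3) union = U
Parts: {5, 8, 10}, {1, 2, 3}, {6, 9}, {4, 7}
Union of parts: {1, 2, 3, 4, 5, 6, 7, 8, 9, 10}
U = {1, 2, 3, 4, 5, 6, 7, 8, 9, 10}
All non-empty? True
Pairwise disjoint? True
Covers U? True

Yes, valid partition


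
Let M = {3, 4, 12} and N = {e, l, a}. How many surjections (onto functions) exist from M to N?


n = |M| = 3, k = |N| = 3. Surjections via inclusion-exclusion:
S(n,k) = Σ(-1)^i × C(k,i) × (k-i)^n, i=0 to k
i=0: (-1)^0×C(3,0)×3^3 = 27
i=1: (-1)^1×C(3,1)×2^3 = -24
i=2: (-1)^2×C(3,2)×1^3 = 3
i=3: (-1)^3×C(3,3)×0^3 = 0
Total = 6

Number of surjections = 6
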